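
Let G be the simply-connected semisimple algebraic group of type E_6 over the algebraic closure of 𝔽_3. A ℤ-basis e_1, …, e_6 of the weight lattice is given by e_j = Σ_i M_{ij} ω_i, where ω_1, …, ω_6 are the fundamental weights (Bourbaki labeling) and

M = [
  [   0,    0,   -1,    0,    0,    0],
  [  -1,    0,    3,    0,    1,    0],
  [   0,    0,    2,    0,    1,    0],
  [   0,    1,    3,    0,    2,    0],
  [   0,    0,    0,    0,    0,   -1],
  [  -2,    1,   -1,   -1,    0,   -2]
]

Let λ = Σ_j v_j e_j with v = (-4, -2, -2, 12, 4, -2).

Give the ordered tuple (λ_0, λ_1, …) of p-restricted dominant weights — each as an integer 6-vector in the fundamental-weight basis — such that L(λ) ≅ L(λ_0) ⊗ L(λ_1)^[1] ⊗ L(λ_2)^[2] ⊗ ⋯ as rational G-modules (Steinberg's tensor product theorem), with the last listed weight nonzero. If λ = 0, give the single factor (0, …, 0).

Compute c_i = Σ_j M_{ij} v_j with v = (-4, -2, -2, 12, 4, -2):
  c_1 = (0)·(-4) + (0)·(-2) + (-1)·(-2) + (0)·(12) + (0)·(4) + (0)·(-2) = 2
  c_2 = (-1)·(-4) + (0)·(-2) + (3)·(-2) + (0)·(12) + (1)·(4) + (0)·(-2) = 2
  c_3 = (0)·(-4) + (0)·(-2) + (2)·(-2) + (0)·(12) + (1)·(4) + (0)·(-2) = 0
  c_4 = (0)·(-4) + (1)·(-2) + (3)·(-2) + (0)·(12) + (2)·(4) + (0)·(-2) = 0
  c_5 = (0)·(-4) + (0)·(-2) + (0)·(-2) + (0)·(12) + (0)·(4) + (-1)·(-2) = 2
  c_6 = (-2)·(-4) + (1)·(-2) + (-1)·(-2) + (-1)·(12) + (0)·(4) + (-2)·(-2) = 0
Expand coordinatewise in base 3:
  c_1 = 2 = 2·3^0
  c_2 = 2 = 2·3^0
  c_3 = 0
  c_4 = 0
  c_5 = 2 = 2·3^0
  c_6 = 0
λ_0 = (2, 2, 0, 0, 2, 0)

((2, 2, 0, 0, 2, 0),)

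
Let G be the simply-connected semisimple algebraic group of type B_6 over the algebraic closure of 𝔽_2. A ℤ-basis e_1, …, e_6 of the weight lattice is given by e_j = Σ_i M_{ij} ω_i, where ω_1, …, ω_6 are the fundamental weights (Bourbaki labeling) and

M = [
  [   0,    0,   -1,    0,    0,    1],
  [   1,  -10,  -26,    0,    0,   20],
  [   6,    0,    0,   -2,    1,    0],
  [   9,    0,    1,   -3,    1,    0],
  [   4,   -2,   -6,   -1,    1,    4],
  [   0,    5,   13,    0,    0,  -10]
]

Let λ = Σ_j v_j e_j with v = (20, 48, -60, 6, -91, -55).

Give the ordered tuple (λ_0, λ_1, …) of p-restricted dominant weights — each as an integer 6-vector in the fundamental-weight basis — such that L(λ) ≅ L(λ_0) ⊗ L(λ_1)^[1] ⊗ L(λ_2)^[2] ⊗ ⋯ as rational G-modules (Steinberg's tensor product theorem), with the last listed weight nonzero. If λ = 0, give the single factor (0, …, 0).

((1, 0, 1, 1, 1, 0), (0, 0, 0, 1, 1, 1), (1, 0, 0, 0, 0, 0), (0, 0, 0, 1, 1, 1), (0, 0, 1, 0, 1, 0))

In the fundamental-weight basis, λ has coordinates c = M·v (v = (20, 48, -60, 6, -91, -55)):
  c_1 = 0·20 + 0·48 + (-1)·(-60) + 0·6 + (0)·(-91) + (1)·(-55) = 5
  c_2 = 1·20 + (-10)·(48) + (-26)·(-60) + 0·6 + (0)·(-91) + (20)·(-55) = 0
  c_3 = 6·20 + 0·48 + (0)·(-60) + (-2)·(6) + (1)·(-91) + (0)·(-55) = 17
  c_4 = 9·20 + 0·48 + (1)·(-60) + (-3)·(6) + (1)·(-91) + (0)·(-55) = 11
  c_5 = 4·20 + (-2)·(48) + (-6)·(-60) + (-1)·(6) + (1)·(-91) + (4)·(-55) = 27
  c_6 = 0·20 + 5·48 + (13)·(-60) + 0·6 + (0)·(-91) + (-10)·(-55) = 10
p = 2; digits c_i = Σ_j d_{ij}·2^j, 0 ≤ d_{ij} < 2:
  c_1 = 5 = 1·2^0 + 0·2^1 + 1·2^2
  c_2 = 0
  c_3 = 17 = 1·2^0 + 0·2^1 + 0·2^2 + 0·2^3 + 1·2^4
  c_4 = 11 = 1·2^0 + 1·2^1 + 0·2^2 + 1·2^3
  c_5 = 27 = 1·2^0 + 1·2^1 + 0·2^2 + 1·2^3 + 1·2^4
  c_6 = 10 = 0·2^0 + 1·2^1 + 0·2^2 + 1·2^3
λ_0 = (1, 0, 1, 1, 1, 0)
λ_1 = (0, 0, 0, 1, 1, 1)
λ_2 = (1, 0, 0, 0, 0, 0)
λ_3 = (0, 0, 0, 1, 1, 1)
λ_4 = (0, 0, 1, 0, 1, 0)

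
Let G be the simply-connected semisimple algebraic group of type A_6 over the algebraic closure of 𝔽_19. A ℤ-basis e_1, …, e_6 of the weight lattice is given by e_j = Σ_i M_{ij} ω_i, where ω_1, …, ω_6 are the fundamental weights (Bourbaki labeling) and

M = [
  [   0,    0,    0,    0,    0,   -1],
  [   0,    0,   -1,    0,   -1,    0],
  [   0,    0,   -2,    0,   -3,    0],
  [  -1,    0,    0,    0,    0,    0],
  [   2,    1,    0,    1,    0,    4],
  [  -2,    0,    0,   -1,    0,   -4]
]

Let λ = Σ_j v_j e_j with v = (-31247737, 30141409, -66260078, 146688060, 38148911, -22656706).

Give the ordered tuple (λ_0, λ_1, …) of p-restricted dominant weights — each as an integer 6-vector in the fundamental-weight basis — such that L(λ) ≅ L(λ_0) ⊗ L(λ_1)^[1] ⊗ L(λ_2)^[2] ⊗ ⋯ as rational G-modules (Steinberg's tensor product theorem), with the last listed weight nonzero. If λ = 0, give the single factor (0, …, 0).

Compute c_i = Σ_j M_{ij} v_j with v = (-31247737, 30141409, -66260078, 146688060, 38148911, -22656706):
  c_1 = (0)·(-31247737) + (0)·(30141409) + (0)·(-66260078) + (0)·(146688060) + (0)·(38148911) + (-1)·(-22656706) = 22656706
  c_2 = (0)·(-31247737) + (0)·(30141409) + (-1)·(-66260078) + (0)·(146688060) + (-1)·(38148911) + (0)·(-22656706) = 28111167
  c_3 = (0)·(-31247737) + (0)·(30141409) + (-2)·(-66260078) + (0)·(146688060) + (-3)·(38148911) + (0)·(-22656706) = 18073423
  c_4 = (-1)·(-31247737) + (0)·(30141409) + (0)·(-66260078) + (0)·(146688060) + (0)·(38148911) + (0)·(-22656706) = 31247737
  c_5 = (2)·(-31247737) + (1)·(30141409) + (0)·(-66260078) + (1)·(146688060) + (0)·(38148911) + (4)·(-22656706) = 23707171
  c_6 = (-2)·(-31247737) + (0)·(30141409) + (0)·(-66260078) + (-1)·(146688060) + (0)·(38148911) + (-4)·(-22656706) = 6434238
p = 19; digits c_i = Σ_j d_{ij}·19^j, 0 ≤ d_{ij} < 19:
  c_1 = 22656706 = 4·19^0 + 18·19^1 + 3·19^2 + 16·19^3 + 2·19^4 + 9·19^5
  c_2 = 28111167 = 2·19^0 + 5·19^1 + 8·19^2 + 13·19^3 + 6·19^4 + 11·19^5
  c_3 = 18073423 = 15·19^0 + 16·19^1 + 18·19^2 + 12·19^3 + 5·19^4 + 7·19^5
  c_4 = 31247737 = 14·19^0 + 15·19^1 + 13·19^2 + 14·19^3 + 11·19^4 + 12·19^5
  c_5 = 23707171 = 16·19^0 + 15·19^1 + 6·19^2 + 17·19^3 + 10·19^4 + 9·19^5
  c_6 = 6434238 = 2·19^0 + 7·19^1 + 1·19^2 + 7·19^3 + 11·19^4 + 2·19^5
λ_0 = (4, 2, 15, 14, 16, 2)
λ_1 = (18, 5, 16, 15, 15, 7)
λ_2 = (3, 8, 18, 13, 6, 1)
λ_3 = (16, 13, 12, 14, 17, 7)
λ_4 = (2, 6, 5, 11, 10, 11)
λ_5 = (9, 11, 7, 12, 9, 2)

((4, 2, 15, 14, 16, 2), (18, 5, 16, 15, 15, 7), (3, 8, 18, 13, 6, 1), (16, 13, 12, 14, 17, 7), (2, 6, 5, 11, 10, 11), (9, 11, 7, 12, 9, 2))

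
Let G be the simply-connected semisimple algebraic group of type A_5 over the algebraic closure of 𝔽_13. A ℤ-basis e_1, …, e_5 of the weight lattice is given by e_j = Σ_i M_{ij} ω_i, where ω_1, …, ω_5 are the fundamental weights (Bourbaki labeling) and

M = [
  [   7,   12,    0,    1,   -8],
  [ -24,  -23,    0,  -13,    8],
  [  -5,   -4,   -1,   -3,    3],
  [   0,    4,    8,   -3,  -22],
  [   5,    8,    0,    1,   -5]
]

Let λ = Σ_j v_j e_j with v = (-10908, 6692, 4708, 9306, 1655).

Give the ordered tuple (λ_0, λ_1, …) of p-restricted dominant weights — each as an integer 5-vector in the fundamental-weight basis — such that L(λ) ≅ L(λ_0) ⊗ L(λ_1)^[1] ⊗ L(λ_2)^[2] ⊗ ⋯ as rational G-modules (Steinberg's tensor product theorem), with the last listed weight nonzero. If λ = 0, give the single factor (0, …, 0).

((1, 8, 7, 0, 1), (1, 10, 8, 8, 2))

Compute c_i = Σ_j M_{ij} v_j with v = (-10908, 6692, 4708, 9306, 1655):
  c_1 = (7)·(-10908) + (12)·(6692) + (0)·(4708) + (1)·(9306) + (-8)·(1655) = 14
  c_2 = (-24)·(-10908) + (-23)·(6692) + (0)·(4708) + (-13)·(9306) + (8)·(1655) = 138
  c_3 = (-5)·(-10908) + (-4)·(6692) + (-1)·(4708) + (-3)·(9306) + (3)·(1655) = 111
  c_4 = (0)·(-10908) + (4)·(6692) + (8)·(4708) + (-3)·(9306) + (-22)·(1655) = 104
  c_5 = (5)·(-10908) + (8)·(6692) + (0)·(4708) + (1)·(9306) + (-5)·(1655) = 27
p = 13; digits c_i = Σ_j d_{ij}·13^j, 0 ≤ d_{ij} < 13:
  c_1 = 14 = 1·13^0 + 1·13^1
  c_2 = 138 = 8·13^0 + 10·13^1
  c_3 = 111 = 7·13^0 + 8·13^1
  c_4 = 104 = 0·13^0 + 8·13^1
  c_5 = 27 = 1·13^0 + 2·13^1
Factor λ_0 = (1, 8, 7, 0, 1)
Factor λ_1 = (1, 10, 8, 8, 2)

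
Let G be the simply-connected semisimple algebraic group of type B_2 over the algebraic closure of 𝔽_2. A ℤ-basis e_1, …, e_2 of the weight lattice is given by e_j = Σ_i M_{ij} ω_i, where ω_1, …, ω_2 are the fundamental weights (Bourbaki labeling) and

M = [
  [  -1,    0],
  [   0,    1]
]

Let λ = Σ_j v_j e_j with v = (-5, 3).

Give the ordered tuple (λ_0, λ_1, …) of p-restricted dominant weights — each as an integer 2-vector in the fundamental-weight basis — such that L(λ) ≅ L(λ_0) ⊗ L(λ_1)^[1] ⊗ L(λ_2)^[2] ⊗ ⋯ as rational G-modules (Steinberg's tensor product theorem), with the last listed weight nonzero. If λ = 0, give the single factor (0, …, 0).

((1, 1), (0, 1), (1, 0))

Converting to the ω-basis (c_i = row i of M dotted with v = (-5, 3)):
  c_1 = (-1)·(-5) + (0)·(3) = 5
  c_2 = (0)·(-5) + (1)·(3) = 3
Writing each c_i in base p = 2:
  c_1 = 5 = 1·2^0 + 0·2^1 + 1·2^2
  c_2 = 3 = 1·2^0 + 1·2^1
λ_0 = (1, 1)
λ_1 = (0, 1)
λ_2 = (1, 0)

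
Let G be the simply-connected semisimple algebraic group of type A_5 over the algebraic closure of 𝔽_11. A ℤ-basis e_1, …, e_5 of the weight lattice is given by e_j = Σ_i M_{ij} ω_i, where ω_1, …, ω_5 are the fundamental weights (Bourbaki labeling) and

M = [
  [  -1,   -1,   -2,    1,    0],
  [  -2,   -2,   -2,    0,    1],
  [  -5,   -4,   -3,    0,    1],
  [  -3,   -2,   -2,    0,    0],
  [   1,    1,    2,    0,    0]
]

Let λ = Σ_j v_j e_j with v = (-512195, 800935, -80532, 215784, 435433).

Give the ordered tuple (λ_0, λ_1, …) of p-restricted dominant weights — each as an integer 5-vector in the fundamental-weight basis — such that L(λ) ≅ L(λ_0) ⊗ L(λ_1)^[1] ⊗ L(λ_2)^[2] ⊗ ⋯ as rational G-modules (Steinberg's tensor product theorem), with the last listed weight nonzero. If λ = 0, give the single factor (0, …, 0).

ω-coordinates c = M·v, v = (-512195, 800935, -80532, 215784, 435433):
  c_1 = (-1)·(-512195) + (-1)·(800935) + (-2)·(-80532) + 1·215784 + 0·435433 = 88108
  c_2 = (-2)·(-512195) + (-2)·(800935) + (-2)·(-80532) + 0·215784 + 1·435433 = 19017
  c_3 = (-5)·(-512195) + (-4)·(800935) + (-3)·(-80532) + 0·215784 + 1·435433 = 34264
  c_4 = (-3)·(-512195) + (-2)·(800935) + (-2)·(-80532) + 0·215784 + 0·435433 = 95779
  c_5 = (1)·(-512195) + 1·800935 + (2)·(-80532) + 0·215784 + 0·435433 = 127676
p = 11; digits c_i = Σ_j d_{ij}·11^j, 0 ≤ d_{ij} < 11:
  c_1 = 88108 = 9·11^0 + 1·11^1 + 2·11^2 + 0·11^3 + 6·11^4
  c_2 = 19017 = 9·11^0 + 1·11^1 + 3·11^2 + 3·11^3 + 1·11^4
  c_3 = 34264 = 10·11^0 + 1·11^1 + 8·11^2 + 3·11^3 + 2·11^4
  c_4 = 95779 = 2·11^0 + 6·11^1 + 10·11^2 + 5·11^3 + 6·11^4
  c_5 = 127676 = 10·11^0 + 1·11^1 + 10·11^2 + 7·11^3 + 8·11^4
Factor λ_0 = (9, 9, 10, 2, 10)
Factor λ_1 = (1, 1, 1, 6, 1)
Factor λ_2 = (2, 3, 8, 10, 10)
Factor λ_3 = (0, 3, 3, 5, 7)
Factor λ_4 = (6, 1, 2, 6, 8)

((9, 9, 10, 2, 10), (1, 1, 1, 6, 1), (2, 3, 8, 10, 10), (0, 3, 3, 5, 7), (6, 1, 2, 6, 8))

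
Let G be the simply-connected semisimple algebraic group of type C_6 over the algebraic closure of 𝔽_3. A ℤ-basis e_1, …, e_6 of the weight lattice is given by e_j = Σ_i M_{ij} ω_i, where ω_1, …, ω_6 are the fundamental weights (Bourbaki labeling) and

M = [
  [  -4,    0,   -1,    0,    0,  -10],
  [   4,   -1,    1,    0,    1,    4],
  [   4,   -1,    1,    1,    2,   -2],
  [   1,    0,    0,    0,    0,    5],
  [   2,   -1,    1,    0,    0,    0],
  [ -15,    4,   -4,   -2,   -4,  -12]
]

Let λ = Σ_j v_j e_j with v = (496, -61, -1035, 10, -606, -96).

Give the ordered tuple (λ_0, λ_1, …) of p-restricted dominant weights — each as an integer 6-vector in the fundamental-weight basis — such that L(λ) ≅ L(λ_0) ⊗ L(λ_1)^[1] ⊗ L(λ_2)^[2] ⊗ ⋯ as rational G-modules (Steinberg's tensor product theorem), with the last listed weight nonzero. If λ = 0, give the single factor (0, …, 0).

Compute c_i = Σ_j M_{ij} v_j with v = (496, -61, -1035, 10, -606, -96):
  c_1 = (-4)·(496) + (0)·(-61) + (-1)·(-1035) + 0·10 + (0)·(-606) + (-10)·(-96) = 11
  c_2 = 4·496 + (-1)·(-61) + (1)·(-1035) + 0·10 + (1)·(-606) + (4)·(-96) = 20
  c_3 = 4·496 + (-1)·(-61) + (1)·(-1035) + 1·10 + (2)·(-606) + (-2)·(-96) = 0
  c_4 = 1·496 + (0)·(-61) + (0)·(-1035) + 0·10 + (0)·(-606) + (5)·(-96) = 16
  c_5 = 2·496 + (-1)·(-61) + (1)·(-1035) + 0·10 + (0)·(-606) + (0)·(-96) = 18
  c_6 = (-15)·(496) + (4)·(-61) + (-4)·(-1035) + (-2)·(10) + (-4)·(-606) + (-12)·(-96) = 12
p = 3; digits c_i = Σ_j d_{ij}·3^j, 0 ≤ d_{ij} < 3:
  c_1 = 11 = 2·3^0 + 0·3^1 + 1·3^2
  c_2 = 20 = 2·3^0 + 0·3^1 + 2·3^2
  c_3 = 0
  c_4 = 16 = 1·3^0 + 2·3^1 + 1·3^2
  c_5 = 18 = 0·3^0 + 0·3^1 + 2·3^2
  c_6 = 12 = 0·3^0 + 1·3^1 + 1·3^2
Factor λ_0 = (2, 2, 0, 1, 0, 0)
Factor λ_1 = (0, 0, 0, 2, 0, 1)
Factor λ_2 = (1, 2, 0, 1, 2, 1)

((2, 2, 0, 1, 0, 0), (0, 0, 0, 2, 0, 1), (1, 2, 0, 1, 2, 1))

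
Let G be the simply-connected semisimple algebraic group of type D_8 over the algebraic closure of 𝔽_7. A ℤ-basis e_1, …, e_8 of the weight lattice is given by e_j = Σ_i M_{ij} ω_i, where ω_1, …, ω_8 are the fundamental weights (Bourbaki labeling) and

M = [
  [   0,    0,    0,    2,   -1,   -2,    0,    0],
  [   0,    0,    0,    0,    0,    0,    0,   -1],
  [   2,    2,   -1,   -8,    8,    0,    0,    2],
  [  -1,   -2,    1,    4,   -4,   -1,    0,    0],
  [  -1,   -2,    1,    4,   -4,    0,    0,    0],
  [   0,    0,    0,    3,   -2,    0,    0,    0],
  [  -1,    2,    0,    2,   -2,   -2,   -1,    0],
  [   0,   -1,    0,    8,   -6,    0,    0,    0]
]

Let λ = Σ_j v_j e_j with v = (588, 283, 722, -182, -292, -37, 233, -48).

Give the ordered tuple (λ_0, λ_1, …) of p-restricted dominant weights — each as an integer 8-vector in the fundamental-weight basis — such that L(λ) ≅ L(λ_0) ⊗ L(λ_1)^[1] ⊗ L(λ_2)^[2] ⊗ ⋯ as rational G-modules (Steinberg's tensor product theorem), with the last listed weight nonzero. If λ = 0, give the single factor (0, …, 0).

((2, 6, 2, 3, 1, 3, 4, 6), (0, 6, 6, 6, 1, 5, 5, 1))

Converting to the ω-basis (c_i = row i of M dotted with v = (588, 283, 722, -182, -292, -37, 233, -48)):
  c_1 = (0)·(588) + (0)·(283) + (0)·(722) + (2)·(-182) + (-1)·(-292) + (-2)·(-37) + (0)·(233) + (0)·(-48) = 2
  c_2 = (0)·(588) + (0)·(283) + (0)·(722) + (0)·(-182) + (0)·(-292) + (0)·(-37) + (0)·(233) + (-1)·(-48) = 48
  c_3 = (2)·(588) + (2)·(283) + (-1)·(722) + (-8)·(-182) + (8)·(-292) + (0)·(-37) + (0)·(233) + (2)·(-48) = 44
  c_4 = (-1)·(588) + (-2)·(283) + (1)·(722) + (4)·(-182) + (-4)·(-292) + (-1)·(-37) + (0)·(233) + (0)·(-48) = 45
  c_5 = (-1)·(588) + (-2)·(283) + (1)·(722) + (4)·(-182) + (-4)·(-292) + (0)·(-37) + (0)·(233) + (0)·(-48) = 8
  c_6 = (0)·(588) + (0)·(283) + (0)·(722) + (3)·(-182) + (-2)·(-292) + (0)·(-37) + (0)·(233) + (0)·(-48) = 38
  c_7 = (-1)·(588) + (2)·(283) + (0)·(722) + (2)·(-182) + (-2)·(-292) + (-2)·(-37) + (-1)·(233) + (0)·(-48) = 39
  c_8 = (0)·(588) + (-1)·(283) + (0)·(722) + (8)·(-182) + (-6)·(-292) + (0)·(-37) + (0)·(233) + (0)·(-48) = 13
Writing each c_i in base p = 7:
  c_1 = 2 = 2·7^0
  c_2 = 48 = 6·7^0 + 6·7^1
  c_3 = 44 = 2·7^0 + 6·7^1
  c_4 = 45 = 3·7^0 + 6·7^1
  c_5 = 8 = 1·7^0 + 1·7^1
  c_6 = 38 = 3·7^0 + 5·7^1
  c_7 = 39 = 4·7^0 + 5·7^1
  c_8 = 13 = 6·7^0 + 1·7^1
λ_0 = (2, 6, 2, 3, 1, 3, 4, 6)
λ_1 = (0, 6, 6, 6, 1, 5, 5, 1)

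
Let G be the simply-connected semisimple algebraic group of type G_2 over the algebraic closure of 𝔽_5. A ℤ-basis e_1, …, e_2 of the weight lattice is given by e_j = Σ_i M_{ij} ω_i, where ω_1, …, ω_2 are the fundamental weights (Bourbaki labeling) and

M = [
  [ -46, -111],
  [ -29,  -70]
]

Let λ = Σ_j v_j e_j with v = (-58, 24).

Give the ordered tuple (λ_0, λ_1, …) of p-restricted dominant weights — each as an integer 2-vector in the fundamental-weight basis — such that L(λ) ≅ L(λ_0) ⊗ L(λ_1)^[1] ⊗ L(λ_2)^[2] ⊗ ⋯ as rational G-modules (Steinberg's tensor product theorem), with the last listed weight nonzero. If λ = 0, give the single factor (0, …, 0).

ω-coordinates c = M·v, v = (-58, 24):
  c_1 = (-46)·(-58) + (-111)·(24) = 4
  c_2 = (-29)·(-58) + (-70)·(24) = 2
Base-5 expansion of each c_i:
  c_1 = 4 = 4·5^0
  c_2 = 2 = 2·5^0
λ_0 = (4, 2)

((4, 2),)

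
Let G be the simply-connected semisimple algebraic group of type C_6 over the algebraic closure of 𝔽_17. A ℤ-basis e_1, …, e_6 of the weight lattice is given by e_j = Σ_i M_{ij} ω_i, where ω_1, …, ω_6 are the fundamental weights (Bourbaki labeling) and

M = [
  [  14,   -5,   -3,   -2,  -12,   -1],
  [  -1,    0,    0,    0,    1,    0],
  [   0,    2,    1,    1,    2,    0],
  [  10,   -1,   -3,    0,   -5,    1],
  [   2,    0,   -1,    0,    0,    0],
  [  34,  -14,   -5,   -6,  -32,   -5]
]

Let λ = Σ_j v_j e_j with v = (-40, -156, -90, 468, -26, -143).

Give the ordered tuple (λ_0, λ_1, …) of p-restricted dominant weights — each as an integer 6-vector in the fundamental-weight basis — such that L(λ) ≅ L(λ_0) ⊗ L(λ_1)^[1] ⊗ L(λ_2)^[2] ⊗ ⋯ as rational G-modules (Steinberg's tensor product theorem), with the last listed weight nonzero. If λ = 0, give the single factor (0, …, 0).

Compute c_i = Σ_j M_{ij} v_j with v = (-40, -156, -90, 468, -26, -143):
  c_1 = (14)·(-40) + (-5)·(-156) + (-3)·(-90) + (-2)·(468) + (-12)·(-26) + (-1)·(-143) = 9
  c_2 = (-1)·(-40) + (0)·(-156) + (0)·(-90) + 0·468 + (1)·(-26) + (0)·(-143) = 14
  c_3 = (0)·(-40) + (2)·(-156) + (1)·(-90) + 1·468 + (2)·(-26) + (0)·(-143) = 14
  c_4 = (10)·(-40) + (-1)·(-156) + (-3)·(-90) + 0·468 + (-5)·(-26) + (1)·(-143) = 13
  c_5 = (2)·(-40) + (0)·(-156) + (-1)·(-90) + 0·468 + (0)·(-26) + (0)·(-143) = 10
  c_6 = (34)·(-40) + (-14)·(-156) + (-5)·(-90) + (-6)·(468) + (-32)·(-26) + (-5)·(-143) = 13
p = 17; digits c_i = Σ_j d_{ij}·17^j, 0 ≤ d_{ij} < 17:
  c_1 = 9 = 9·17^0
  c_2 = 14 = 14·17^0
  c_3 = 14 = 14·17^0
  c_4 = 13 = 13·17^0
  c_5 = 10 = 10·17^0
  c_6 = 13 = 13·17^0
λ_0 = (9, 14, 14, 13, 10, 13)

((9, 14, 14, 13, 10, 13),)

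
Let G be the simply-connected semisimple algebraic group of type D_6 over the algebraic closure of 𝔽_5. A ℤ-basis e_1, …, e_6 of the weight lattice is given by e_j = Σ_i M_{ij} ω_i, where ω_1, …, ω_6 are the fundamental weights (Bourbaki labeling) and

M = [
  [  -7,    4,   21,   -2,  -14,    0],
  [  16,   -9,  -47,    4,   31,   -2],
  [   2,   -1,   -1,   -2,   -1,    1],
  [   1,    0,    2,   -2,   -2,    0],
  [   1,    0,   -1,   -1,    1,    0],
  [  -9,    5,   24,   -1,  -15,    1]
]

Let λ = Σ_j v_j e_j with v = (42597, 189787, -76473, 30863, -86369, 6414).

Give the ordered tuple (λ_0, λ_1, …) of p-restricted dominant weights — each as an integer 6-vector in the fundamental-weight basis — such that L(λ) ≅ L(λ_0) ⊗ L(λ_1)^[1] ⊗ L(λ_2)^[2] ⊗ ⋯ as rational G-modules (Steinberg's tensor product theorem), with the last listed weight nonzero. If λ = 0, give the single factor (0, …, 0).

((1, 0, 2, 3, 3, 1), (0, 2, 2, 2, 2, 4), (4, 0, 2, 1, 3, 1), (4, 2, 3, 0, 4, 0), (3, 1, 4, 1, 2, 2))

ω-coordinates c = M·v, v = (42597, 189787, -76473, 30863, -86369, 6414):
  c_1 = (-7)·(42597) + 4·189787 + (21)·(-76473) + (-2)·(30863) + (-14)·(-86369) + 0·6414 = 2476
  c_2 = 16·42597 + (-9)·(189787) + (-47)·(-76473) + 4·30863 + (31)·(-86369) + (-2)·(6414) = 885
  c_3 = 2·42597 + (-1)·(189787) + (-1)·(-76473) + (-2)·(30863) + (-1)·(-86369) + 1·6414 = 2937
  c_4 = 1·42597 + 0·189787 + (2)·(-76473) + (-2)·(30863) + (-2)·(-86369) + 0·6414 = 663
  c_5 = 1·42597 + 0·189787 + (-1)·(-76473) + (-1)·(30863) + (1)·(-86369) + 0·6414 = 1838
  c_6 = (-9)·(42597) + 5·189787 + (24)·(-76473) + (-1)·(30863) + (-15)·(-86369) + 1·6414 = 1296
Expand coordinatewise in base 5:
  c_1 = 2476 = 1·5^0 + 0·5^1 + 4·5^2 + 4·5^3 + 3·5^4
  c_2 = 885 = 0·5^0 + 2·5^1 + 0·5^2 + 2·5^3 + 1·5^4
  c_3 = 2937 = 2·5^0 + 2·5^1 + 2·5^2 + 3·5^3 + 4·5^4
  c_4 = 663 = 3·5^0 + 2·5^1 + 1·5^2 + 0·5^3 + 1·5^4
  c_5 = 1838 = 3·5^0 + 2·5^1 + 3·5^2 + 4·5^3 + 2·5^4
  c_6 = 1296 = 1·5^0 + 4·5^1 + 1·5^2 + 0·5^3 + 2·5^4
p-restricted factor λ_0 = (1, 0, 2, 3, 3, 1)
p-restricted factor λ_1 = (0, 2, 2, 2, 2, 4)
p-restricted factor λ_2 = (4, 0, 2, 1, 3, 1)
p-restricted factor λ_3 = (4, 2, 3, 0, 4, 0)
p-restricted factor λ_4 = (3, 1, 4, 1, 2, 2)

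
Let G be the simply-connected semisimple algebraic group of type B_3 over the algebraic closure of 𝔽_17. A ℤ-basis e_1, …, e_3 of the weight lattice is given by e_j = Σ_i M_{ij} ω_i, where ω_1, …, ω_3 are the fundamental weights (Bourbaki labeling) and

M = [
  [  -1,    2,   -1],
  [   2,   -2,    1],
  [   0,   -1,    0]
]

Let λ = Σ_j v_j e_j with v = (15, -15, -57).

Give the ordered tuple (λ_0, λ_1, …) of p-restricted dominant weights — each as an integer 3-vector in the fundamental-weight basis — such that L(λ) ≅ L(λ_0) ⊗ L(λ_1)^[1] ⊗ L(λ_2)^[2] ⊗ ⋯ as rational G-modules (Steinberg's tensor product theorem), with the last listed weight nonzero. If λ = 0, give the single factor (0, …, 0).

((12, 3, 15),)

Compute c_i = Σ_j M_{ij} v_j with v = (15, -15, -57):
  c_1 = -1*15 + 2*-15 + -1*-57 = 12
  c_2 = 2*15 + -2*-15 + 1*-57 = 3
  c_3 = 0*15 + -1*-15 + 0*-57 = 15
Base-17 expansion of each c_i:
  c_1 = 12 = 12·17^0
  c_2 = 3 = 3·17^0
  c_3 = 15 = 15·17^0
Factor λ_0 = (12, 3, 15)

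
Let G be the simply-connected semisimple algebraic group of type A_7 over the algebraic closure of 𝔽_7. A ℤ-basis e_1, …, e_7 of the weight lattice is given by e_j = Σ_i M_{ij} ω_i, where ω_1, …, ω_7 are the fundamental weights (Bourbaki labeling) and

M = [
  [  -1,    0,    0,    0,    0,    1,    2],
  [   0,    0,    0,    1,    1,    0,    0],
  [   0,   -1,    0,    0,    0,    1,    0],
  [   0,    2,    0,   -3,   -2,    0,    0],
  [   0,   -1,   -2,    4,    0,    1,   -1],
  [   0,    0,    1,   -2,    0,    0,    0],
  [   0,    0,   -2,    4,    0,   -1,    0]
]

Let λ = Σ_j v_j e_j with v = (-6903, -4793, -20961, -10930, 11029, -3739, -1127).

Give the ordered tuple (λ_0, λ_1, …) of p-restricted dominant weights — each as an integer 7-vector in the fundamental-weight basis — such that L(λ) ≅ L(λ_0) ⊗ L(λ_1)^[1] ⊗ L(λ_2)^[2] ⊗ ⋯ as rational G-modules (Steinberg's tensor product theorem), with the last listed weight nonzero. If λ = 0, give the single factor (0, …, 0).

In the fundamental-weight basis, λ has coordinates c = M·v (v = (-6903, -4793, -20961, -10930, 11029, -3739, -1127)):
  c_1 = -1*-6903 + 0*-4793 + 0*-20961 + 0*-10930 + 0*11029 + 1*-3739 + 2*-1127 = 910
  c_2 = 0*-6903 + 0*-4793 + 0*-20961 + 1*-10930 + 1*11029 + 0*-3739 + 0*-1127 = 99
  c_3 = 0*-6903 + -1*-4793 + 0*-20961 + 0*-10930 + 0*11029 + 1*-3739 + 0*-1127 = 1054
  c_4 = 0*-6903 + 2*-4793 + 0*-20961 + -3*-10930 + -2*11029 + 0*-3739 + 0*-1127 = 1146
  c_5 = 0*-6903 + -1*-4793 + -2*-20961 + 4*-10930 + 0*11029 + 1*-3739 + -1*-1127 = 383
  c_6 = 0*-6903 + 0*-4793 + 1*-20961 + -2*-10930 + 0*11029 + 0*-3739 + 0*-1127 = 899
  c_7 = 0*-6903 + 0*-4793 + -2*-20961 + 4*-10930 + 0*11029 + -1*-3739 + 0*-1127 = 1941
Expand coordinatewise in base 7:
  c_1 = 910 = 0·7^0 + 4·7^1 + 4·7^2 + 2·7^3
  c_2 = 99 = 1·7^0 + 0·7^1 + 2·7^2
  c_3 = 1054 = 4·7^0 + 3·7^1 + 0·7^2 + 3·7^3
  c_4 = 1146 = 5·7^0 + 2·7^1 + 2·7^2 + 3·7^3
  c_5 = 383 = 5·7^0 + 5·7^1 + 0·7^2 + 1·7^3
  c_6 = 899 = 3·7^0 + 2·7^1 + 4·7^2 + 2·7^3
  c_7 = 1941 = 2·7^0 + 4·7^1 + 4·7^2 + 5·7^3
λ_0 = (0, 1, 4, 5, 5, 3, 2)
λ_1 = (4, 0, 3, 2, 5, 2, 4)
λ_2 = (4, 2, 0, 2, 0, 4, 4)
λ_3 = (2, 0, 3, 3, 1, 2, 5)

((0, 1, 4, 5, 5, 3, 2), (4, 0, 3, 2, 5, 2, 4), (4, 2, 0, 2, 0, 4, 4), (2, 0, 3, 3, 1, 2, 5))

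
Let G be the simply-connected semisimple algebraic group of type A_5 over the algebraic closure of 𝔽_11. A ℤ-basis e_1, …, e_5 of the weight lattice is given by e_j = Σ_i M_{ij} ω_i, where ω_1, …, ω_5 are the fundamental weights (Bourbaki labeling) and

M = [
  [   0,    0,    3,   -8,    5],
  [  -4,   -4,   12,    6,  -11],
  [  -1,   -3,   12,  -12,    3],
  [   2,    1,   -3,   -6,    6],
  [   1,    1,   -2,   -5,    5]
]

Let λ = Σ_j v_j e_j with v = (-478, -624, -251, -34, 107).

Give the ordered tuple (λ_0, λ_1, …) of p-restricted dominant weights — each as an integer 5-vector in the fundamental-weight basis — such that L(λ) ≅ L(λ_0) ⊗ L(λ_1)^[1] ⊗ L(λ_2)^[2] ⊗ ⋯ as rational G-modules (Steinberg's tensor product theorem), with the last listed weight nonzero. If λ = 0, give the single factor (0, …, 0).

((10, 4, 1, 8, 6), (4, 1, 6, 1, 9))

Change of basis e → ω: c = M·v where v = (-478, -624, -251, -34, 107):
  c_1 = (0)·(-478) + (0)·(-624) + (3)·(-251) + (-8)·(-34) + (5)·(107) = 54
  c_2 = (-4)·(-478) + (-4)·(-624) + (12)·(-251) + (6)·(-34) + (-11)·(107) = 15
  c_3 = (-1)·(-478) + (-3)·(-624) + (12)·(-251) + (-12)·(-34) + (3)·(107) = 67
  c_4 = (2)·(-478) + (1)·(-624) + (-3)·(-251) + (-6)·(-34) + (6)·(107) = 19
  c_5 = (1)·(-478) + (1)·(-624) + (-2)·(-251) + (-5)·(-34) + (5)·(107) = 105
p = 11; digits c_i = Σ_j d_{ij}·11^j, 0 ≤ d_{ij} < 11:
  c_1 = 54 = 10·11^0 + 4·11^1
  c_2 = 15 = 4·11^0 + 1·11^1
  c_3 = 67 = 1·11^0 + 6·11^1
  c_4 = 19 = 8·11^0 + 1·11^1
  c_5 = 105 = 6·11^0 + 9·11^1
λ_0 = (10, 4, 1, 8, 6)
λ_1 = (4, 1, 6, 1, 9)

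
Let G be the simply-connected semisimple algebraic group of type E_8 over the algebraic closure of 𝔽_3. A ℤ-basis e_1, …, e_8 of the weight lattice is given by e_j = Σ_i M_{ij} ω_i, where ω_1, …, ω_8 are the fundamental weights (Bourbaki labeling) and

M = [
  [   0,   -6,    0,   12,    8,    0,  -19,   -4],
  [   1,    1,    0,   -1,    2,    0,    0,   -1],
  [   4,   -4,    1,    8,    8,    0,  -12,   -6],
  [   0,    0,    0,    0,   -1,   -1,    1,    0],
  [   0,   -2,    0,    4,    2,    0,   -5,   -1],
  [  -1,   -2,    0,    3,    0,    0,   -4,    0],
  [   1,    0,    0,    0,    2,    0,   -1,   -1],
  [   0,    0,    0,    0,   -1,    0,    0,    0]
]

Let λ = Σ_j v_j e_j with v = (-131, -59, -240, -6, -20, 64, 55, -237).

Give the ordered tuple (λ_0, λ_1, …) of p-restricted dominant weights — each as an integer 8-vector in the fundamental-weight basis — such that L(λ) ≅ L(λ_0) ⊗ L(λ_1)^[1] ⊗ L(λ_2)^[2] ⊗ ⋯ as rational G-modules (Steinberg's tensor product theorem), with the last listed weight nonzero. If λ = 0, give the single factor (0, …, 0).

ω-coordinates c = M·v, v = (-131, -59, -240, -6, -20, 64, 55, -237):
  c_1 = (0)·(-131) + (-6)·(-59) + (0)·(-240) + (12)·(-6) + (8)·(-20) + (0)·(64) + (-19)·(55) + (-4)·(-237) = 25
  c_2 = (1)·(-131) + (1)·(-59) + (0)·(-240) + (-1)·(-6) + (2)·(-20) + (0)·(64) + (0)·(55) + (-1)·(-237) = 13
  c_3 = (4)·(-131) + (-4)·(-59) + (1)·(-240) + (8)·(-6) + (8)·(-20) + (0)·(64) + (-12)·(55) + (-6)·(-237) = 26
  c_4 = (0)·(-131) + (0)·(-59) + (0)·(-240) + (0)·(-6) + (-1)·(-20) + (-1)·(64) + (1)·(55) + (0)·(-237) = 11
  c_5 = (0)·(-131) + (-2)·(-59) + (0)·(-240) + (4)·(-6) + (2)·(-20) + (0)·(64) + (-5)·(55) + (-1)·(-237) = 16
  c_6 = (-1)·(-131) + (-2)·(-59) + (0)·(-240) + (3)·(-6) + (0)·(-20) + (0)·(64) + (-4)·(55) + (0)·(-237) = 11
  c_7 = (1)·(-131) + (0)·(-59) + (0)·(-240) + (0)·(-6) + (2)·(-20) + (0)·(64) + (-1)·(55) + (-1)·(-237) = 11
  c_8 = (0)·(-131) + (0)·(-59) + (0)·(-240) + (0)·(-6) + (-1)·(-20) + (0)·(64) + (0)·(55) + (0)·(-237) = 20
Writing each c_i in base p = 3:
  c_1 = 25 = 1·3^0 + 2·3^1 + 2·3^2
  c_2 = 13 = 1·3^0 + 1·3^1 + 1·3^2
  c_3 = 26 = 2·3^0 + 2·3^1 + 2·3^2
  c_4 = 11 = 2·3^0 + 0·3^1 + 1·3^2
  c_5 = 16 = 1·3^0 + 2·3^1 + 1·3^2
  c_6 = 11 = 2·3^0 + 0·3^1 + 1·3^2
  c_7 = 11 = 2·3^0 + 0·3^1 + 1·3^2
  c_8 = 20 = 2·3^0 + 0·3^1 + 2·3^2
Factor λ_0 = (1, 1, 2, 2, 1, 2, 2, 2)
Factor λ_1 = (2, 1, 2, 0, 2, 0, 0, 0)
Factor λ_2 = (2, 1, 2, 1, 1, 1, 1, 2)

((1, 1, 2, 2, 1, 2, 2, 2), (2, 1, 2, 0, 2, 0, 0, 0), (2, 1, 2, 1, 1, 1, 1, 2))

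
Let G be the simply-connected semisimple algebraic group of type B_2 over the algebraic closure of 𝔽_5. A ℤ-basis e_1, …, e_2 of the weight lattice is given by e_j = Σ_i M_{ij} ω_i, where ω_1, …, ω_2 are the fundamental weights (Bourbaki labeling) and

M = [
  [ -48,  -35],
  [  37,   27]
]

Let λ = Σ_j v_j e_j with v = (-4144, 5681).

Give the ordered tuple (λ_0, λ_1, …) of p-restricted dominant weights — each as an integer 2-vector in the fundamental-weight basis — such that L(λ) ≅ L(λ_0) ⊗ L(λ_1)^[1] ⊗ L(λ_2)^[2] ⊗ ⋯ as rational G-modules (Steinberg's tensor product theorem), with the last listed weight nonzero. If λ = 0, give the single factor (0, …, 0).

ω-coordinates c = M·v, v = (-4144, 5681):
  c_1 = -48*-4144 + -35*5681 = 77
  c_2 = 37*-4144 + 27*5681 = 59
Expand coordinatewise in base 5:
  c_1 = 77 = 2·5^0 + 0·5^1 + 3·5^2
  c_2 = 59 = 4·5^0 + 1·5^1 + 2·5^2
Factor λ_0 = (2, 4)
Factor λ_1 = (0, 1)
Factor λ_2 = (3, 2)

((2, 4), (0, 1), (3, 2))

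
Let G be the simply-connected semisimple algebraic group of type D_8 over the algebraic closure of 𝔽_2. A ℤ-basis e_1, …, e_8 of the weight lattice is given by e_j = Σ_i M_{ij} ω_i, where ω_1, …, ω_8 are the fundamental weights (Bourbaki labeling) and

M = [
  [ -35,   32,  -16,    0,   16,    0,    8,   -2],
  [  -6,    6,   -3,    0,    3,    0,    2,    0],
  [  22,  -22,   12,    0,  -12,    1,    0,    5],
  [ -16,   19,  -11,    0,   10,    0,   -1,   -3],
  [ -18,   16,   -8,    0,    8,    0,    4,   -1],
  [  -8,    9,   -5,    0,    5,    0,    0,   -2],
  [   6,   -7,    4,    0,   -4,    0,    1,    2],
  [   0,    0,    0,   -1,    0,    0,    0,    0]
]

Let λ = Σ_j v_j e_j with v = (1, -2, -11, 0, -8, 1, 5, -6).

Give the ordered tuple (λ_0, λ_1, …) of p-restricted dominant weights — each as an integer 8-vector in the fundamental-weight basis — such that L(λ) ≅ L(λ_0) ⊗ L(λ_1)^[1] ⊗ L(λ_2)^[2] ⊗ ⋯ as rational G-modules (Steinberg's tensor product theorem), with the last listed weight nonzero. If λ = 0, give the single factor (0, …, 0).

In the fundamental-weight basis, λ has coordinates c = M·v (v = (1, -2, -11, 0, -8, 1, 5, -6)):
  c_1 = (-35)·(1) + (32)·(-2) + (-16)·(-11) + 0·0 + (16)·(-8) + 0·1 + 8·5 + (-2)·(-6) = 1
  c_2 = (-6)·(1) + (6)·(-2) + (-3)·(-11) + 0·0 + (3)·(-8) + 0·1 + 2·5 + (0)·(-6) = 1
  c_3 = 22·1 + (-22)·(-2) + (12)·(-11) + 0·0 + (-12)·(-8) + 1·1 + 0·5 + (5)·(-6) = 1
  c_4 = (-16)·(1) + (19)·(-2) + (-11)·(-11) + 0·0 + (10)·(-8) + 0·1 + (-1)·(5) + (-3)·(-6) = 0
  c_5 = (-18)·(1) + (16)·(-2) + (-8)·(-11) + 0·0 + (8)·(-8) + 0·1 + 4·5 + (-1)·(-6) = 0
  c_6 = (-8)·(1) + (9)·(-2) + (-5)·(-11) + 0·0 + (5)·(-8) + 0·1 + 0·5 + (-2)·(-6) = 1
  c_7 = 6·1 + (-7)·(-2) + (4)·(-11) + 0·0 + (-4)·(-8) + 0·1 + 1·5 + (2)·(-6) = 1
  c_8 = 0·1 + (0)·(-2) + (0)·(-11) + (-1)·(0) + (0)·(-8) + 0·1 + 0·5 + (0)·(-6) = 0
Expand coordinatewise in base 2:
  c_1 = 1 = 1·2^0
  c_2 = 1 = 1·2^0
  c_3 = 1 = 1·2^0
  c_4 = 0
  c_5 = 0
  c_6 = 1 = 1·2^0
  c_7 = 1 = 1·2^0
  c_8 = 0
λ_0 = (1, 1, 1, 0, 0, 1, 1, 0)

((1, 1, 1, 0, 0, 1, 1, 0),)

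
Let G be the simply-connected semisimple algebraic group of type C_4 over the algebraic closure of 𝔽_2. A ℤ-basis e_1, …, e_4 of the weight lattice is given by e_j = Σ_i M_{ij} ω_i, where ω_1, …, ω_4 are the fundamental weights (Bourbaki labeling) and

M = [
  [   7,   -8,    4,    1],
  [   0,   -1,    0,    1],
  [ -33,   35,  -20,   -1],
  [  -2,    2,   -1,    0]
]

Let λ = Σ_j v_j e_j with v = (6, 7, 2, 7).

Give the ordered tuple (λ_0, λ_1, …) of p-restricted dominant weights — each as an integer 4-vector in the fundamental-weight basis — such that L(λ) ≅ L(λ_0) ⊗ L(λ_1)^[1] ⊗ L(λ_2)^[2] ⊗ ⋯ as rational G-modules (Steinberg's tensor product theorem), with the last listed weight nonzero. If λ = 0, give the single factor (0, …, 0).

((1, 0, 0, 0),)

ω-coordinates c = M·v, v = (6, 7, 2, 7):
  c_1 = 7·6 + (-8)·(7) + 4·2 + 1·7 = 1
  c_2 = 0·6 + (-1)·(7) + 0·2 + 1·7 = 0
  c_3 = (-33)·(6) + 35·7 + (-20)·(2) + (-1)·(7) = 0
  c_4 = (-2)·(6) + 2·7 + (-1)·(2) + 0·7 = 0
Expand coordinatewise in base 2:
  c_1 = 1 = 1·2^0
  c_2 = 0
  c_3 = 0
  c_4 = 0
Factor λ_0 = (1, 0, 0, 0)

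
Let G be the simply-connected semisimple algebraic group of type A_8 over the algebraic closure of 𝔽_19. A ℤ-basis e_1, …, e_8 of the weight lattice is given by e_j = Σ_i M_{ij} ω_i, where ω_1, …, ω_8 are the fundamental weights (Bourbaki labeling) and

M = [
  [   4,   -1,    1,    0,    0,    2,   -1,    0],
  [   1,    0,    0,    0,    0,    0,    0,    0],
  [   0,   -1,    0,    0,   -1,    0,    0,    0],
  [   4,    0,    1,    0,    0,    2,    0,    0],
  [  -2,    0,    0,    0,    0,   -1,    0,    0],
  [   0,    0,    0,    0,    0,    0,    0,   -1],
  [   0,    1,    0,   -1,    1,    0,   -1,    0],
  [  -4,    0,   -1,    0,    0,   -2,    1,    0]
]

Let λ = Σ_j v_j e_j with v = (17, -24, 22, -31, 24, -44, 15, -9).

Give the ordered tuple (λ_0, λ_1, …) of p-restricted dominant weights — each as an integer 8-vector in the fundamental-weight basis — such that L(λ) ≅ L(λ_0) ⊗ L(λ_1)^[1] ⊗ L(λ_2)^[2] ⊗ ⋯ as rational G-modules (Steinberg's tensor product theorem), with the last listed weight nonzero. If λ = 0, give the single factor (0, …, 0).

((11, 17, 0, 2, 10, 9, 16, 13),)

In the fundamental-weight basis, λ has coordinates c = M·v (v = (17, -24, 22, -31, 24, -44, 15, -9)):
  c_1 = (4)·(17) + (-1)·(-24) + (1)·(22) + (0)·(-31) + (0)·(24) + (2)·(-44) + (-1)·(15) + (0)·(-9) = 11
  c_2 = (1)·(17) + (0)·(-24) + (0)·(22) + (0)·(-31) + (0)·(24) + (0)·(-44) + (0)·(15) + (0)·(-9) = 17
  c_3 = (0)·(17) + (-1)·(-24) + (0)·(22) + (0)·(-31) + (-1)·(24) + (0)·(-44) + (0)·(15) + (0)·(-9) = 0
  c_4 = (4)·(17) + (0)·(-24) + (1)·(22) + (0)·(-31) + (0)·(24) + (2)·(-44) + (0)·(15) + (0)·(-9) = 2
  c_5 = (-2)·(17) + (0)·(-24) + (0)·(22) + (0)·(-31) + (0)·(24) + (-1)·(-44) + (0)·(15) + (0)·(-9) = 10
  c_6 = (0)·(17) + (0)·(-24) + (0)·(22) + (0)·(-31) + (0)·(24) + (0)·(-44) + (0)·(15) + (-1)·(-9) = 9
  c_7 = (0)·(17) + (1)·(-24) + (0)·(22) + (-1)·(-31) + (1)·(24) + (0)·(-44) + (-1)·(15) + (0)·(-9) = 16
  c_8 = (-4)·(17) + (0)·(-24) + (-1)·(22) + (0)·(-31) + (0)·(24) + (-2)·(-44) + (1)·(15) + (0)·(-9) = 13
Writing each c_i in base p = 19:
  c_1 = 11 = 11·19^0
  c_2 = 17 = 17·19^0
  c_3 = 0
  c_4 = 2 = 2·19^0
  c_5 = 10 = 10·19^0
  c_6 = 9 = 9·19^0
  c_7 = 16 = 16·19^0
  c_8 = 13 = 13·19^0
p-restricted factor λ_0 = (11, 17, 0, 2, 10, 9, 16, 13)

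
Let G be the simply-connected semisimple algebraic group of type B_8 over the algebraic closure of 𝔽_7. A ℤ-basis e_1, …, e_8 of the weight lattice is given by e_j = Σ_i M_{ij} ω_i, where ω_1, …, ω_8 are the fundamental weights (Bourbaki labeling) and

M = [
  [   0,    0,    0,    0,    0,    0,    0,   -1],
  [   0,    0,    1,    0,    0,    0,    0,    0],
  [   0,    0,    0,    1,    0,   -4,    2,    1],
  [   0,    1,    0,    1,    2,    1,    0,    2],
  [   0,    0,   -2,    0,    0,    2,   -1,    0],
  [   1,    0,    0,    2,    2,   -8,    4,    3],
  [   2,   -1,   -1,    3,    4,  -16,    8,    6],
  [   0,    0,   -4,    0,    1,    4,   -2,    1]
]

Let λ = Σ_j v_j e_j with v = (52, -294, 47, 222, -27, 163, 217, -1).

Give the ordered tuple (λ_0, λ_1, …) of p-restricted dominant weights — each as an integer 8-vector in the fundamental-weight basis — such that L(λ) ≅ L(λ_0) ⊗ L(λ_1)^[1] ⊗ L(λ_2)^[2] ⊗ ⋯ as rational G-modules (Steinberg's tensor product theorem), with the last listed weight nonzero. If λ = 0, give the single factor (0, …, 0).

((1, 5, 3, 0, 1, 3, 3, 2), (0, 6, 0, 5, 2, 0, 4, 0))

In the fundamental-weight basis, λ has coordinates c = M·v (v = (52, -294, 47, 222, -27, 163, 217, -1)):
  c_1 = 0*52 + 0*-294 + 0*47 + 0*222 + 0*-27 + 0*163 + 0*217 + -1*-1 = 1
  c_2 = 0*52 + 0*-294 + 1*47 + 0*222 + 0*-27 + 0*163 + 0*217 + 0*-1 = 47
  c_3 = 0*52 + 0*-294 + 0*47 + 1*222 + 0*-27 + -4*163 + 2*217 + 1*-1 = 3
  c_4 = 0*52 + 1*-294 + 0*47 + 1*222 + 2*-27 + 1*163 + 0*217 + 2*-1 = 35
  c_5 = 0*52 + 0*-294 + -2*47 + 0*222 + 0*-27 + 2*163 + -1*217 + 0*-1 = 15
  c_6 = 1*52 + 0*-294 + 0*47 + 2*222 + 2*-27 + -8*163 + 4*217 + 3*-1 = 3
  c_7 = 2*52 + -1*-294 + -1*47 + 3*222 + 4*-27 + -16*163 + 8*217 + 6*-1 = 31
  c_8 = 0*52 + 0*-294 + -4*47 + 0*222 + 1*-27 + 4*163 + -2*217 + 1*-1 = 2
Expand coordinatewise in base 7:
  c_1 = 1 = 1·7^0
  c_2 = 47 = 5·7^0 + 6·7^1
  c_3 = 3 = 3·7^0
  c_4 = 35 = 0·7^0 + 5·7^1
  c_5 = 15 = 1·7^0 + 2·7^1
  c_6 = 3 = 3·7^0
  c_7 = 31 = 3·7^0 + 4·7^1
  c_8 = 2 = 2·7^0
Factor λ_0 = (1, 5, 3, 0, 1, 3, 3, 2)
Factor λ_1 = (0, 6, 0, 5, 2, 0, 4, 0)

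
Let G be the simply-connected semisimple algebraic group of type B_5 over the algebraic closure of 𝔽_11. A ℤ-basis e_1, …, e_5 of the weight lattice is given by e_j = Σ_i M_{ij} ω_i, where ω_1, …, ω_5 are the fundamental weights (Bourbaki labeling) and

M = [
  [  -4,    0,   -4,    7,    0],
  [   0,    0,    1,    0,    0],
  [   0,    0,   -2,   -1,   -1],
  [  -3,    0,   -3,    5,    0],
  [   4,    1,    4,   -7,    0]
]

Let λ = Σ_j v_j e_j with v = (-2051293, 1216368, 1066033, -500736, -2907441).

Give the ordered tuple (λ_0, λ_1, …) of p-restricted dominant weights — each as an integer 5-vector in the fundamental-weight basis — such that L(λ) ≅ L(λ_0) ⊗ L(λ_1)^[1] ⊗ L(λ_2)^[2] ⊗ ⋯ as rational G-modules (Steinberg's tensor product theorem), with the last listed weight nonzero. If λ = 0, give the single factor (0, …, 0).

((2, 1, 1, 0, 8), (4, 2, 4, 4, 2), (5, 10, 8, 7, 4), (8, 8, 1, 9, 3), (7, 6, 10, 8, 9), (2, 6, 7, 2, 4))

ω-coordinates c = M·v, v = (-2051293, 1216368, 1066033, -500736, -2907441):
  c_1 = (-4)·(-2051293) + 0·1216368 + (-4)·(1066033) + (7)·(-500736) + (0)·(-2907441) = 435888
  c_2 = (0)·(-2051293) + 0·1216368 + 1·1066033 + (0)·(-500736) + (0)·(-2907441) = 1066033
  c_3 = (0)·(-2051293) + 0·1216368 + (-2)·(1066033) + (-1)·(-500736) + (-1)·(-2907441) = 1276111
  c_4 = (-3)·(-2051293) + 0·1216368 + (-3)·(1066033) + (5)·(-500736) + (0)·(-2907441) = 452100
  c_5 = (4)·(-2051293) + 1·1216368 + 4·1066033 + (-7)·(-500736) + (0)·(-2907441) = 780480
Base-11 expansion of each c_i:
  c_1 = 435888 = 2·11^0 + 4·11^1 + 5·11^2 + 8·11^3 + 7·11^4 + 2·11^5
  c_2 = 1066033 = 1·11^0 + 2·11^1 + 10·11^2 + 8·11^3 + 6·11^4 + 6·11^5
  c_3 = 1276111 = 1·11^0 + 4·11^1 + 8·11^2 + 1·11^3 + 10·11^4 + 7·11^5
  c_4 = 452100 = 0·11^0 + 4·11^1 + 7·11^2 + 9·11^3 + 8·11^4 + 2·11^5
  c_5 = 780480 = 8·11^0 + 2·11^1 + 4·11^2 + 3·11^3 + 9·11^4 + 4·11^5
Factor λ_0 = (2, 1, 1, 0, 8)
Factor λ_1 = (4, 2, 4, 4, 2)
Factor λ_2 = (5, 10, 8, 7, 4)
Factor λ_3 = (8, 8, 1, 9, 3)
Factor λ_4 = (7, 6, 10, 8, 9)
Factor λ_5 = (2, 6, 7, 2, 4)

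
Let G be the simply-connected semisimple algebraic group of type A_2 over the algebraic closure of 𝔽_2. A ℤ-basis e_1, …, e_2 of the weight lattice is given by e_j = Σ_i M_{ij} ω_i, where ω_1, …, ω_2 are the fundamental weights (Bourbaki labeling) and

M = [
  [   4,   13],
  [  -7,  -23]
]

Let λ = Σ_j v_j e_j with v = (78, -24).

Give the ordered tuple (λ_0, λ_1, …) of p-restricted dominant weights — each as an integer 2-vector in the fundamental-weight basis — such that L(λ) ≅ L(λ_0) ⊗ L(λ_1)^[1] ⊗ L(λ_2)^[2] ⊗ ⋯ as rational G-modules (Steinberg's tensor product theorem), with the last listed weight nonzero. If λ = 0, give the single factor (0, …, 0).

((0, 0), (0, 1), (0, 1))

Converting to the ω-basis (c_i = row i of M dotted with v = (78, -24)):
  c_1 = 4·78 + (13)·(-24) = 0
  c_2 = (-7)·(78) + (-23)·(-24) = 6
p = 2; digits c_i = Σ_j d_{ij}·2^j, 0 ≤ d_{ij} < 2:
  c_1 = 0
  c_2 = 6 = 0·2^0 + 1·2^1 + 1·2^2
λ_0 = (0, 0)
λ_1 = (0, 1)
λ_2 = (0, 1)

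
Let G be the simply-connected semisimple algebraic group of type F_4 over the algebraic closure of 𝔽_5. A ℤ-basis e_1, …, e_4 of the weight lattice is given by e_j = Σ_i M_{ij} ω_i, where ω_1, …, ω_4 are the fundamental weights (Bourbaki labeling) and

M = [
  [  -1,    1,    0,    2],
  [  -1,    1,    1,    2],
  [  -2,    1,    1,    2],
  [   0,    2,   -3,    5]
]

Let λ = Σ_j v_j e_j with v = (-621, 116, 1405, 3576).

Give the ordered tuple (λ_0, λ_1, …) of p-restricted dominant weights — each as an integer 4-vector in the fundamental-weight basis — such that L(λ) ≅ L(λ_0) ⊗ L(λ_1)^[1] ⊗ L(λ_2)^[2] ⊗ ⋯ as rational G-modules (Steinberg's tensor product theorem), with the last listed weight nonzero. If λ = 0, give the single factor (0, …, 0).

In the fundamental-weight basis, λ has coordinates c = M·v (v = (-621, 116, 1405, 3576)):
  c_1 = (-1)·(-621) + (1)·(116) + (0)·(1405) + (2)·(3576) = 7889
  c_2 = (-1)·(-621) + (1)·(116) + (1)·(1405) + (2)·(3576) = 9294
  c_3 = (-2)·(-621) + (1)·(116) + (1)·(1405) + (2)·(3576) = 9915
  c_4 = (0)·(-621) + (2)·(116) + (-3)·(1405) + (5)·(3576) = 13897
p = 5; digits c_i = Σ_j d_{ij}·5^j, 0 ≤ d_{ij} < 5:
  c_1 = 7889 = 4·5^0 + 2·5^1 + 0·5^2 + 3·5^3 + 2·5^4 + 2·5^5
  c_2 = 9294 = 4·5^0 + 3·5^1 + 1·5^2 + 4·5^3 + 4·5^4 + 2·5^5
  c_3 = 9915 = 0·5^0 + 3·5^1 + 1·5^2 + 4·5^3 + 0·5^4 + 3·5^5
  c_4 = 13897 = 2·5^0 + 4·5^1 + 0·5^2 + 1·5^3 + 2·5^4 + 4·5^5
p-restricted factor λ_0 = (4, 4, 0, 2)
p-restricted factor λ_1 = (2, 3, 3, 4)
p-restricted factor λ_2 = (0, 1, 1, 0)
p-restricted factor λ_3 = (3, 4, 4, 1)
p-restricted factor λ_4 = (2, 4, 0, 2)
p-restricted factor λ_5 = (2, 2, 3, 4)

((4, 4, 0, 2), (2, 3, 3, 4), (0, 1, 1, 0), (3, 4, 4, 1), (2, 4, 0, 2), (2, 2, 3, 4))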